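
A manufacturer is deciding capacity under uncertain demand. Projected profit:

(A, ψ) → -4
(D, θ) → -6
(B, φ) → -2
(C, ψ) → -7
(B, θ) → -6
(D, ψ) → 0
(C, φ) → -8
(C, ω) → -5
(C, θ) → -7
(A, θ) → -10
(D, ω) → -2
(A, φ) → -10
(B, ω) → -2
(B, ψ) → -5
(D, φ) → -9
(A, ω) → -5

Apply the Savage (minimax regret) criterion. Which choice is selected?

Column bests: θ=-6, φ=-2, ψ=0, ω=-2.
A regrets: 4, 8, 4, 3 → max 8
B regrets: 0, 0, 5, 0 → max 5
C regrets: 1, 6, 7, 3 → max 7
D regrets: 0, 7, 0, 0 → max 7
Smallest max regret = 5 → B.

B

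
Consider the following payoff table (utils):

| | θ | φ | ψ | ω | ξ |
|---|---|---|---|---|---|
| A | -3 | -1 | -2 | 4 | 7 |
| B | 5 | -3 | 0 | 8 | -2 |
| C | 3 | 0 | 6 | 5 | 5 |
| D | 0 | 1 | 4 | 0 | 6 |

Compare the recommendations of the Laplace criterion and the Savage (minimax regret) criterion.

Row averages: A=1, B=1.6, C=3.8, D=2.2
Highest average = 3.8 → C.
Column bests: θ=5, φ=1, ψ=6, ω=8, ξ=7.
A regrets: 8, 2, 8, 4, 0 → max 8
B regrets: 0, 4, 6, 0, 9 → max 9
C regrets: 2, 1, 0, 3, 2 → max 3
D regrets: 5, 0, 2, 8, 1 → max 8
Smallest max regret = 3 → C.

laplace → C; minimax regret → C (agree)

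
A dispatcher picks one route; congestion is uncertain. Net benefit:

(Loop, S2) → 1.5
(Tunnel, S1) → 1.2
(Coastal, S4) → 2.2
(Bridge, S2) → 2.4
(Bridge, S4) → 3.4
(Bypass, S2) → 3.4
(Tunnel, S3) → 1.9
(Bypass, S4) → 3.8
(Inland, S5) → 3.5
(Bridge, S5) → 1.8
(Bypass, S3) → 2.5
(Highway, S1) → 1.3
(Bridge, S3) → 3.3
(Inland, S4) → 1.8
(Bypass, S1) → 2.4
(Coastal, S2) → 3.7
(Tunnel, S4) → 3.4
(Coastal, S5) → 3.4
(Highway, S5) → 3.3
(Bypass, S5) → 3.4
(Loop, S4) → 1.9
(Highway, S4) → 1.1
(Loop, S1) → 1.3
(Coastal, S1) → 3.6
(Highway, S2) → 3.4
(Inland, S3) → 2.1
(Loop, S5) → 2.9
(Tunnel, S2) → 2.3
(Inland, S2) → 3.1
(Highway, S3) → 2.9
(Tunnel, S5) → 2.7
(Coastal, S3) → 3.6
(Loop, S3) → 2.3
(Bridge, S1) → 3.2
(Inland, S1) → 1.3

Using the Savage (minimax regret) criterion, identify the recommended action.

Bypass

Column bests: S1=3.6, S2=3.7, S3=3.6, S4=3.8, S5=3.5.
Bypass regrets: 1.2, 0.3, 1.1, 0.0, 0.1 → max 1.2
Tunnel regrets: 2.4, 1.4, 1.7, 0.4, 0.8 → max 2.4
Highway regrets: 2.3, 0.3, 0.7, 2.7, 0.2 → max 2.7
Coastal regrets: 0.0, 0.0, 0.0, 1.6, 0.1 → max 1.6
Bridge regrets: 0.4, 1.3, 0.3, 0.4, 1.7 → max 1.7
Inland regrets: 2.3, 0.6, 1.5, 2.0, 0.0 → max 2.3
Loop regrets: 2.3, 2.2, 1.3, 1.9, 0.6 → max 2.3
Smallest max regret = 1.2 → Bypass.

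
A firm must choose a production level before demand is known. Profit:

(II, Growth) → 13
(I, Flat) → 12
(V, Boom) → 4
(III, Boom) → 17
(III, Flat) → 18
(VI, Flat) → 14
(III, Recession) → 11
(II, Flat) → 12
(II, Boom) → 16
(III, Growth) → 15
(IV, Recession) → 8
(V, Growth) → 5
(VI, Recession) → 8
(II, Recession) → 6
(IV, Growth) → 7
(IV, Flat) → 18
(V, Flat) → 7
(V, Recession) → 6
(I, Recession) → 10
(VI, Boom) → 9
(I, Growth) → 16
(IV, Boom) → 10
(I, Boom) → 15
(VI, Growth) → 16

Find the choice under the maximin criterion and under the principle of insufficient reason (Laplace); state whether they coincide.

Row minima: I=10, II=6, III=11, IV=7, V=4, VI=8
Best worst-case = 11 → III.
Row averages: I=13.25, II=11.75, III=15.25, IV=10.75, V=5.5, VI=11.75
Highest average = 15.25 → III.

maximin → III; laplace → III (agree)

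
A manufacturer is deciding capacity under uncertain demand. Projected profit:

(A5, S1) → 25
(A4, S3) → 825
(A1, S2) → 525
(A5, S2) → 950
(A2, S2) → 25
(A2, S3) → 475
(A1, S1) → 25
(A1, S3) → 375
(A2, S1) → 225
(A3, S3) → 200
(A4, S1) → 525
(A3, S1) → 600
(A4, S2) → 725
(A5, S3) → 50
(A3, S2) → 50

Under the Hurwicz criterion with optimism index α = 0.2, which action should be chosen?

A1: 0.2·525 + 0.8·25 = 125
A2: 0.2·475 + 0.8·25 = 115
A3: 0.2·600 + 0.8·50 = 160
A4: 0.2·825 + 0.8·525 = 585
A5: 0.2·950 + 0.8·25 = 210
Highest Hurwicz score = 585 → A4.

A4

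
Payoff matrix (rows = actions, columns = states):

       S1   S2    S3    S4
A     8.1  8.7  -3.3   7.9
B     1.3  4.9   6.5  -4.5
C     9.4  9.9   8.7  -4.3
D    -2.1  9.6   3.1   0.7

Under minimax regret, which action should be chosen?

Column bests: S1=9.4, S2=9.9, S3=8.7, S4=7.9.
A regrets: 1.3, 1.2, 12.0, 0.0 → max 12.0
B regrets: 8.1, 5.0, 2.2, 12.4 → max 12.4
C regrets: 0.0, 0.0, 0.0, 12.2 → max 12.2
D regrets: 11.5, 0.3, 5.6, 7.2 → max 11.5
Smallest max regret = 11.5 → D.

D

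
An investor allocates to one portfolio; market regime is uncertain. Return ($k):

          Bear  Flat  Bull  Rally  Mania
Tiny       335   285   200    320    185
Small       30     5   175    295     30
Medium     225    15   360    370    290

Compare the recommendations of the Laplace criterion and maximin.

laplace → Tiny; maximin → Tiny (agree)

Row averages: Tiny=265, Small=107, Medium=252
Highest average = 265 → Tiny.
Row minima: Tiny=185, Small=5, Medium=15
Best worst-case = 185 → Tiny.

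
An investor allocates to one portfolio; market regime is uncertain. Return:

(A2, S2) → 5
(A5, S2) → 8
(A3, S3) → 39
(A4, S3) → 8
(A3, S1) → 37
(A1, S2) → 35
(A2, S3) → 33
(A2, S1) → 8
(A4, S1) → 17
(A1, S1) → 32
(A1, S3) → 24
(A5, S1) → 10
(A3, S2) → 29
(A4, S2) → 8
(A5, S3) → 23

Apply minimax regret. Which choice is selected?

A3

Column bests: S1=37, S2=35, S3=39.
A1 regrets: 5, 0, 15 → max 15
A2 regrets: 29, 30, 6 → max 30
A3 regrets: 0, 6, 0 → max 6
A4 regrets: 20, 27, 31 → max 31
A5 regrets: 27, 27, 16 → max 27
Smallest max regret = 6 → A3.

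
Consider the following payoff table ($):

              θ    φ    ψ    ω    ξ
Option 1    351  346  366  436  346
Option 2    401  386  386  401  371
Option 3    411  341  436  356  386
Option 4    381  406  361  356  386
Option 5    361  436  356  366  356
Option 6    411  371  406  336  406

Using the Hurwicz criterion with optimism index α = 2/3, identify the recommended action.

Option 1: 2/3·436 + 1/3·346 = 406
Option 2: 2/3·401 + 1/3·371 = 391
Option 3: 2/3·436 + 1/3·341 = 1213/3
Option 4: 2/3·406 + 1/3·356 = 1168/3
Option 5: 2/3·436 + 1/3·356 = 1228/3
Option 6: 2/3·411 + 1/3·336 = 386
Highest Hurwicz score = 1228/3 → Option 5.

Option 5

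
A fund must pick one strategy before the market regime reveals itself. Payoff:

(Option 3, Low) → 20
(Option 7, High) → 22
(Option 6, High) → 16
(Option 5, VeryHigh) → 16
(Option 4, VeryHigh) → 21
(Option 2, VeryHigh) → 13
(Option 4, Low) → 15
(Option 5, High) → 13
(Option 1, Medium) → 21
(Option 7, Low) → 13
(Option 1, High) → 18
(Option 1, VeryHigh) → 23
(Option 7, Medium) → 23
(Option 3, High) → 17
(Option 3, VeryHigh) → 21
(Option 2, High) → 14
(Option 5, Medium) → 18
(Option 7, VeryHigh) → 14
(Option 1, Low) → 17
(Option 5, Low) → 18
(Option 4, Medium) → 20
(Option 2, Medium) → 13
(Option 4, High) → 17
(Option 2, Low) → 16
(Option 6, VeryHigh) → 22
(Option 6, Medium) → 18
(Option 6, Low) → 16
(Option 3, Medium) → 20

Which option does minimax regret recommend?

Column bests: Low=20, Medium=23, High=22, VeryHigh=23.
Option 1 regrets: 3, 2, 4, 0 → max 4
Option 2 regrets: 4, 10, 8, 10 → max 10
Option 3 regrets: 0, 3, 5, 2 → max 5
Option 4 regrets: 5, 3, 5, 2 → max 5
Option 5 regrets: 2, 5, 9, 7 → max 9
Option 6 regrets: 4, 5, 6, 1 → max 6
Option 7 regrets: 7, 0, 0, 9 → max 9
Smallest max regret = 4 → Option 1.

Option 1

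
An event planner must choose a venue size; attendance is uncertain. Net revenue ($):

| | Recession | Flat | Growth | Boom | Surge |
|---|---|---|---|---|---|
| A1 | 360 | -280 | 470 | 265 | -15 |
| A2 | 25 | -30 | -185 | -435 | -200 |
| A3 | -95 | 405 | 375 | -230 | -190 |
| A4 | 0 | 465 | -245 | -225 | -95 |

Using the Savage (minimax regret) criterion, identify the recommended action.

Column bests: Recession=360, Flat=465, Growth=470, Boom=265, Surge=-15.
A1 regrets: 0, 745, 0, 0, 0 → max 745
A2 regrets: 335, 495, 655, 700, 185 → max 700
A3 regrets: 455, 60, 95, 495, 175 → max 495
A4 regrets: 360, 0, 715, 490, 80 → max 715
Smallest max regret = 495 → A3.

A3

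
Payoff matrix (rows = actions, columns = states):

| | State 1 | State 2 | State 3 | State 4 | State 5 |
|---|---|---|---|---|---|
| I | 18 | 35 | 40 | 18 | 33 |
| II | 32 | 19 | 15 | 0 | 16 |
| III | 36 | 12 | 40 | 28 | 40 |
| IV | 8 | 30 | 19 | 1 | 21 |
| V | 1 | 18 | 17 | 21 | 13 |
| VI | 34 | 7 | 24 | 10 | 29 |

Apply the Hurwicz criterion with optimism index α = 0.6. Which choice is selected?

I

I: 0.6·40 + 0.4·18 = 31.2
II: 0.6·32 + 0.4·0 = 19.2
III: 0.6·40 + 0.4·12 = 28.8
IV: 0.6·30 + 0.4·1 = 18.4
V: 0.6·21 + 0.4·1 = 13
VI: 0.6·34 + 0.4·7 = 23.2
Highest Hurwicz score = 31.2 → I.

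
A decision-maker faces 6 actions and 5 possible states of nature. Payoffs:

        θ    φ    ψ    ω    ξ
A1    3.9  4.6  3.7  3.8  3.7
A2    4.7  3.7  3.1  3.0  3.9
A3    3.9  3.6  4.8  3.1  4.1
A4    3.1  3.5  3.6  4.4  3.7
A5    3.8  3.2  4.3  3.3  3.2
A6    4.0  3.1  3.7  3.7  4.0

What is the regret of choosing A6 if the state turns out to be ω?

0.7

Best payoff under ω is 4.4.
Regret = 4.4 − 3.7 = 0.7.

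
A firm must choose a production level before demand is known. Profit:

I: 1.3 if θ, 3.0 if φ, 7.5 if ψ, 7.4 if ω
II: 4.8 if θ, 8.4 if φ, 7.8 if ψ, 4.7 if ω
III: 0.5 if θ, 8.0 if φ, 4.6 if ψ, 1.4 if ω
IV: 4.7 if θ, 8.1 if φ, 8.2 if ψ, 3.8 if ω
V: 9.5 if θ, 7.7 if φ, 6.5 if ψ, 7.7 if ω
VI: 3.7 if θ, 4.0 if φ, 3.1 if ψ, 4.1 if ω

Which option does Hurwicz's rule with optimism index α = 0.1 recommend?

I: 0.1·7.5 + 0.9·1.3 = 1.92
II: 0.1·8.4 + 0.9·4.7 = 5.07
III: 0.1·8.0 + 0.9·0.5 = 1.25
IV: 0.1·8.2 + 0.9·3.8 = 4.24
V: 0.1·9.5 + 0.9·6.5 = 6.8
VI: 0.1·4.1 + 0.9·3.1 = 3.2
Highest Hurwicz score = 6.8 → V.

V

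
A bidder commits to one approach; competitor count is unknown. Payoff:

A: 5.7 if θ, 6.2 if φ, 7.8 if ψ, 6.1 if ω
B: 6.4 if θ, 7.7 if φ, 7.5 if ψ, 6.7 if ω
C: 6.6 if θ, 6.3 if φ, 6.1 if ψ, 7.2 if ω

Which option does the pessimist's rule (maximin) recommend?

Row minima: A=5.7, B=6.4, C=6.1
Best worst-case = 6.4 → B.

B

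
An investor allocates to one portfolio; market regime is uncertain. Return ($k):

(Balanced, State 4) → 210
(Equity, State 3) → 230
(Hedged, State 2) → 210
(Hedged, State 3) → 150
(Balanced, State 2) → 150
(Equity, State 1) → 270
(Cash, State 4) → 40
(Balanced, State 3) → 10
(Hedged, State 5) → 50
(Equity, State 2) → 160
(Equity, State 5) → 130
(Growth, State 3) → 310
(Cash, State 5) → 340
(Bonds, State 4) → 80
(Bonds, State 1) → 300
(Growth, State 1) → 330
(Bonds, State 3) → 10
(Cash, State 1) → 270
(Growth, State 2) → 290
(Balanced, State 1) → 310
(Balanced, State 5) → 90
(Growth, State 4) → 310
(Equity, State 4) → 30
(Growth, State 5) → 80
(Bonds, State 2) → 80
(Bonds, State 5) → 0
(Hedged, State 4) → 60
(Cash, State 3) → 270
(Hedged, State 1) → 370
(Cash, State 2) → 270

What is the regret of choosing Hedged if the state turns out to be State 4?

250

Best payoff under State 4 is 310.
Regret = 310 − 60 = 250.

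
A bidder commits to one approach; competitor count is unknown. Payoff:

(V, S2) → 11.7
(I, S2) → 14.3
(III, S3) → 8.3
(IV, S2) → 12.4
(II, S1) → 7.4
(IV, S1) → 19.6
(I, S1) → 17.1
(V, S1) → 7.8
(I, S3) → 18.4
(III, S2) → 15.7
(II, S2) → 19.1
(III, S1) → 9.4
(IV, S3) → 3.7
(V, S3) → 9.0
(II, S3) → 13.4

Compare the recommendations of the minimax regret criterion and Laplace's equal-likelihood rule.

Column bests: S1=19.6, S2=19.1, S3=18.4.
I regrets: 2.5, 4.8, 0.0 → max 4.8
II regrets: 12.2, 0.0, 5.0 → max 12.2
III regrets: 10.2, 3.4, 10.1 → max 10.2
IV regrets: 0.0, 6.7, 14.7 → max 14.7
V regrets: 11.8, 7.4, 9.4 → max 11.8
Smallest max regret = 4.8 → I.
Row averages: I=16.6, II=13.3, III=167/15, IV=11.9, V=9.5
Highest average = 16.6 → I.

minimax regret → I; laplace → I (agree)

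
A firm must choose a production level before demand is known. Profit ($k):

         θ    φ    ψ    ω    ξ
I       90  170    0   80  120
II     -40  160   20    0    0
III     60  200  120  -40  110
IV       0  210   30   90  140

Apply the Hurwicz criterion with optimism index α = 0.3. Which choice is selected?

I: 0.3·170 + 0.7·0 = 51
II: 0.3·160 + 0.7·(-40) = 20
III: 0.3·200 + 0.7·(-40) = 32
IV: 0.3·210 + 0.7·0 = 63
Highest Hurwicz score = 63 → IV.

IV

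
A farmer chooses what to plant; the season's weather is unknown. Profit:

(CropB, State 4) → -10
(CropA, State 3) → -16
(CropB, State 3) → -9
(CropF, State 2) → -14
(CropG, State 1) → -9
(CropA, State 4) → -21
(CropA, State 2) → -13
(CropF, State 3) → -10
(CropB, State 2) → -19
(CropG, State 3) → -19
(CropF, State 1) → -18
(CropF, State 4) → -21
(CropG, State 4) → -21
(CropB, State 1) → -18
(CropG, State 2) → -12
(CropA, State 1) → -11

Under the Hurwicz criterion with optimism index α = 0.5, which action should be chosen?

CropB

CropG: 0.5·(-9) + 0.5·(-21) = -15
CropB: 0.5·(-9) + 0.5·(-19) = -14
CropA: 0.5·(-11) + 0.5·(-21) = -16
CropF: 0.5·(-10) + 0.5·(-21) = -15.5
Highest Hurwicz score = -14 → CropB.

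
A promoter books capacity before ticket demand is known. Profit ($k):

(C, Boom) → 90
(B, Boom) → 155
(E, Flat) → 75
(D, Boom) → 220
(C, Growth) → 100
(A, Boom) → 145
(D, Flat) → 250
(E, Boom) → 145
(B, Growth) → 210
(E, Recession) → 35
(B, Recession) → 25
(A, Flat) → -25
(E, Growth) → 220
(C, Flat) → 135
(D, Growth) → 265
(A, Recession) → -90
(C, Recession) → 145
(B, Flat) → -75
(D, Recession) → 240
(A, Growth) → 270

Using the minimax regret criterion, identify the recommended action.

Column bests: Recession=240, Flat=250, Growth=270, Boom=220.
A regrets: 330, 275, 0, 75 → max 330
B regrets: 215, 325, 60, 65 → max 325
C regrets: 95, 115, 170, 130 → max 170
D regrets: 0, 0, 5, 0 → max 5
E regrets: 205, 175, 50, 75 → max 205
Smallest max regret = 5 → D.

D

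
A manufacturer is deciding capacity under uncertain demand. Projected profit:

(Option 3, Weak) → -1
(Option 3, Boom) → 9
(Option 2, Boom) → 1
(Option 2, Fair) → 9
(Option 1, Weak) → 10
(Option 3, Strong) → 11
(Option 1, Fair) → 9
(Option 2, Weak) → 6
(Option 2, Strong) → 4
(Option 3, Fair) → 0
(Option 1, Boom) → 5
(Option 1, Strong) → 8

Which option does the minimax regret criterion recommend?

Option 1

Column bests: Weak=10, Fair=9, Strong=11, Boom=9.
Option 1 regrets: 0, 0, 3, 4 → max 4
Option 2 regrets: 4, 0, 7, 8 → max 8
Option 3 regrets: 11, 9, 0, 0 → max 11
Smallest max regret = 4 → Option 1.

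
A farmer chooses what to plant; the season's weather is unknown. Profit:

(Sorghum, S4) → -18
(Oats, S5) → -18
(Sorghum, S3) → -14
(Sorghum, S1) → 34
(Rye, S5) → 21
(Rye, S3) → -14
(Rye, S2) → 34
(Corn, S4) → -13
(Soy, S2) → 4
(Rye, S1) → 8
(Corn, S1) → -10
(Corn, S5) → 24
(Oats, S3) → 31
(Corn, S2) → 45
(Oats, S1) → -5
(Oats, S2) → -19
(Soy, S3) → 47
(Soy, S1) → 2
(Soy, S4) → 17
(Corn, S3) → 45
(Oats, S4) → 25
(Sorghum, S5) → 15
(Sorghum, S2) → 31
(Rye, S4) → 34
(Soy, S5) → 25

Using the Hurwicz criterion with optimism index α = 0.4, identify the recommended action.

Soy

Sorghum: 0.4·34 + 0.6·(-18) = 2.8
Soy: 0.4·47 + 0.6·2 = 20
Rye: 0.4·34 + 0.6·(-14) = 5.2
Oats: 0.4·31 + 0.6·(-19) = 1
Corn: 0.4·45 + 0.6·(-13) = 10.2
Highest Hurwicz score = 20 → Soy.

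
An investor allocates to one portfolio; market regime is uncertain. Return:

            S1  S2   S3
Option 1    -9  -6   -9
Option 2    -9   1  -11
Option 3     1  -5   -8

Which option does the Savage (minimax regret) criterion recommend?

Option 3

Column bests: S1=1, S2=1, S3=-8.
Option 1 regrets: 10, 7, 1 → max 10
Option 2 regrets: 10, 0, 3 → max 10
Option 3 regrets: 0, 6, 0 → max 6
Smallest max regret = 6 → Option 3.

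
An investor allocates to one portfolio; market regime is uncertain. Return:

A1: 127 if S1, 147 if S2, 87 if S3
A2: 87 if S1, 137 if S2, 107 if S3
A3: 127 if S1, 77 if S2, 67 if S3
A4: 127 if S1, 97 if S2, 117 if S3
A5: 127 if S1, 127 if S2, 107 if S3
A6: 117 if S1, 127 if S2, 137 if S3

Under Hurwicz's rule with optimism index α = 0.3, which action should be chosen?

A6

A1: 0.3·147 + 0.7·87 = 105
A2: 0.3·137 + 0.7·87 = 102
A3: 0.3·127 + 0.7·67 = 85
A4: 0.3·127 + 0.7·97 = 106
A5: 0.3·127 + 0.7·107 = 113
A6: 0.3·137 + 0.7·117 = 123
Highest Hurwicz score = 123 → A6.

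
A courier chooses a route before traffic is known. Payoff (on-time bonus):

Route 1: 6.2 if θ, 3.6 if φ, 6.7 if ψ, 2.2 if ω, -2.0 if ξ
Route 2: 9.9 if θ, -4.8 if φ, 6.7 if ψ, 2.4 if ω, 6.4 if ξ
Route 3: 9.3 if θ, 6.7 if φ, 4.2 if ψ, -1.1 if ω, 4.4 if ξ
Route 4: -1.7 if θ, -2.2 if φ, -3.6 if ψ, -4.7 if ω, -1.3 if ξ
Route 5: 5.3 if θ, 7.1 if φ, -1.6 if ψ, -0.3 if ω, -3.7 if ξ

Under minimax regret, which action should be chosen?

Route 3

Column bests: θ=9.9, φ=7.1, ψ=6.7, ω=2.4, ξ=6.4.
Route 1 regrets: 3.7, 3.5, 0.0, 0.2, 8.4 → max 8.4
Route 2 regrets: 0.0, 11.9, 0.0, 0.0, 0.0 → max 11.9
Route 3 regrets: 0.6, 0.4, 2.5, 3.5, 2.0 → max 3.5
Route 4 regrets: 11.6, 9.3, 10.3, 7.1, 7.7 → max 11.6
Route 5 regrets: 4.6, 0.0, 8.3, 2.7, 10.1 → max 10.1
Smallest max regret = 3.5 → Route 3.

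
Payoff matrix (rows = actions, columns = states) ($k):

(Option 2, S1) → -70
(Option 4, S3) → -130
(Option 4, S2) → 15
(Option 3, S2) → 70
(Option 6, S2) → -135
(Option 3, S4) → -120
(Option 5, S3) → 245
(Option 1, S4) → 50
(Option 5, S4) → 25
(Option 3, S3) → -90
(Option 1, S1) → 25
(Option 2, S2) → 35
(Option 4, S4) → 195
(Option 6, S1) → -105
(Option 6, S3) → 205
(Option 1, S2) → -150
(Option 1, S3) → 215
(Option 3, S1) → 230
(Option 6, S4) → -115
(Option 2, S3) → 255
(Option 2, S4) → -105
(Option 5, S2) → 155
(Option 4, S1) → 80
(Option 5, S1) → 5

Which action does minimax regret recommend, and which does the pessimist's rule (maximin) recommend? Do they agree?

minimax regret → Option 5; maximin → Option 5 (agree)

Column bests: S1=230, S2=155, S3=255, S4=195.
Option 1 regrets: 205, 305, 40, 145 → max 305
Option 2 regrets: 300, 120, 0, 300 → max 300
Option 3 regrets: 0, 85, 345, 315 → max 345
Option 4 regrets: 150, 140, 385, 0 → max 385
Option 5 regrets: 225, 0, 10, 170 → max 225
Option 6 regrets: 335, 290, 50, 310 → max 335
Smallest max regret = 225 → Option 5.
Row minima: Option 1=-150, Option 2=-105, Option 3=-120, Option 4=-130, Option 5=5, Option 6=-135
Best worst-case = 5 → Option 5.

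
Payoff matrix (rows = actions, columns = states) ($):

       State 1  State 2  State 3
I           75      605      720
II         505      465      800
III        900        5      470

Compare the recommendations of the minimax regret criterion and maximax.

minimax regret → II; maximax → III (disagree)

Column bests: State 1=900, State 2=605, State 3=800.
I regrets: 825, 0, 80 → max 825
II regrets: 395, 140, 0 → max 395
III regrets: 0, 600, 330 → max 600
Smallest max regret = 395 → II.
Row maxima: I=720, II=800, III=900
Best best-case = 900 → III.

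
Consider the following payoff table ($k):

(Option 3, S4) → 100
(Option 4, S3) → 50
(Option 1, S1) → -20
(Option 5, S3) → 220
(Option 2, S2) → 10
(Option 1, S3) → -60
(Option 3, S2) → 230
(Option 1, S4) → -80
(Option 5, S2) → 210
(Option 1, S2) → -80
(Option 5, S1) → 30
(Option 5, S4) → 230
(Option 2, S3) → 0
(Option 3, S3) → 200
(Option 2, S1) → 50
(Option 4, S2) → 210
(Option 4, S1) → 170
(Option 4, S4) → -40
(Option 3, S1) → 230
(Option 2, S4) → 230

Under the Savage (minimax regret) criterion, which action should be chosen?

Column bests: S1=230, S2=230, S3=220, S4=230.
Option 1 regrets: 250, 310, 280, 310 → max 310
Option 2 regrets: 180, 220, 220, 0 → max 220
Option 3 regrets: 0, 0, 20, 130 → max 130
Option 4 regrets: 60, 20, 170, 270 → max 270
Option 5 regrets: 200, 20, 0, 0 → max 200
Smallest max regret = 130 → Option 3.

Option 3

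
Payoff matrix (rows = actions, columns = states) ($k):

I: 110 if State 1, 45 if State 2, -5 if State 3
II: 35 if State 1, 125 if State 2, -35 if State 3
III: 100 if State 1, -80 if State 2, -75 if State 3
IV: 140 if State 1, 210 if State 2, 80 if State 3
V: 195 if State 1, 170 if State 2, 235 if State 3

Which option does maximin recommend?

V

Row minima: I=-5, II=-35, III=-80, IV=80, V=170
Best worst-case = 170 → V.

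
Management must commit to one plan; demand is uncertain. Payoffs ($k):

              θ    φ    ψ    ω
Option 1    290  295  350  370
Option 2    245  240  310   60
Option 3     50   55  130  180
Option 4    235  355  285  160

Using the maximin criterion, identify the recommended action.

Row minima: Option 1=290, Option 2=60, Option 3=50, Option 4=160
Best worst-case = 290 → Option 1.

Option 1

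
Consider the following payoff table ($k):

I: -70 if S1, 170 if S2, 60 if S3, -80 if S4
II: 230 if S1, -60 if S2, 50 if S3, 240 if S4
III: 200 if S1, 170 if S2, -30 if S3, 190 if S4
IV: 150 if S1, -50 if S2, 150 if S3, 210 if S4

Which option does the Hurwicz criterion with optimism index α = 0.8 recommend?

I: 0.8·170 + 0.2·(-80) = 120
II: 0.8·240 + 0.2·(-60) = 180
III: 0.8·200 + 0.2·(-30) = 154
IV: 0.8·210 + 0.2·(-50) = 158
Highest Hurwicz score = 180 → II.

II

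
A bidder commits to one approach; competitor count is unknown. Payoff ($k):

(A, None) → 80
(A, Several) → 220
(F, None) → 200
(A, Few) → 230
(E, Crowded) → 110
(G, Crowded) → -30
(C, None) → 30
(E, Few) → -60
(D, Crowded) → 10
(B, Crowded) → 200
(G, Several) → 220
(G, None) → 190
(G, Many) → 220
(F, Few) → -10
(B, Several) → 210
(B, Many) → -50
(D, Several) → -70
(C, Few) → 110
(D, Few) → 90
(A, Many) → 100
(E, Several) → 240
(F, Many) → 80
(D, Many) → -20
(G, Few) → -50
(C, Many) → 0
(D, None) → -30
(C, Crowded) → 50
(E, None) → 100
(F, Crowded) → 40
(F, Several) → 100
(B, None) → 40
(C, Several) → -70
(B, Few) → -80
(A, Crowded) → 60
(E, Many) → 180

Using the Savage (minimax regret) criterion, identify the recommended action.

Column bests: None=200, Few=230, Several=240, Many=220, Crowded=200.
A regrets: 120, 0, 20, 120, 140 → max 140
B regrets: 160, 310, 30, 270, 0 → max 310
C regrets: 170, 120, 310, 220, 150 → max 310
D regrets: 230, 140, 310, 240, 190 → max 310
E regrets: 100, 290, 0, 40, 90 → max 290
F regrets: 0, 240, 140, 140, 160 → max 240
G regrets: 10, 280, 20, 0, 230 → max 280
Smallest max regret = 140 → A.

A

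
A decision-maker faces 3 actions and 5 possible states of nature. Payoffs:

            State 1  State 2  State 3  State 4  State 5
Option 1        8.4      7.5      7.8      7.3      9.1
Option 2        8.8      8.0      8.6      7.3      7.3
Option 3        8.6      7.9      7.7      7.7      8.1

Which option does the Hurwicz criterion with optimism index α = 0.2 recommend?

Option 3

Option 1: 0.2·9.1 + 0.8·7.3 = 7.66
Option 2: 0.2·8.8 + 0.8·7.3 = 7.6
Option 3: 0.2·8.6 + 0.8·7.7 = 7.88
Highest Hurwicz score = 7.88 → Option 3.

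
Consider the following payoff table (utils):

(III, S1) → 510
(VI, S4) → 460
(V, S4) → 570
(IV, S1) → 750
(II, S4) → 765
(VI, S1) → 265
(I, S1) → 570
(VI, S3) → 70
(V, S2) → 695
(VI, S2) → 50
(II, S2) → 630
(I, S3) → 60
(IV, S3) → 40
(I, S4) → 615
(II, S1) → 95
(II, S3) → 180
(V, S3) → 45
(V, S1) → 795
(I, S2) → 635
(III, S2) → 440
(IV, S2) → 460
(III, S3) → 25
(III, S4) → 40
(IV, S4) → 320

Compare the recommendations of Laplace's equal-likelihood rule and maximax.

laplace → V; maximax → V (agree)

Row averages: I=470, II=417.5, III=253.75, IV=392.5, V=526.25, VI=211.25
Highest average = 526.25 → V.
Row maxima: I=635, II=765, III=510, IV=750, V=795, VI=460
Best best-case = 795 → V.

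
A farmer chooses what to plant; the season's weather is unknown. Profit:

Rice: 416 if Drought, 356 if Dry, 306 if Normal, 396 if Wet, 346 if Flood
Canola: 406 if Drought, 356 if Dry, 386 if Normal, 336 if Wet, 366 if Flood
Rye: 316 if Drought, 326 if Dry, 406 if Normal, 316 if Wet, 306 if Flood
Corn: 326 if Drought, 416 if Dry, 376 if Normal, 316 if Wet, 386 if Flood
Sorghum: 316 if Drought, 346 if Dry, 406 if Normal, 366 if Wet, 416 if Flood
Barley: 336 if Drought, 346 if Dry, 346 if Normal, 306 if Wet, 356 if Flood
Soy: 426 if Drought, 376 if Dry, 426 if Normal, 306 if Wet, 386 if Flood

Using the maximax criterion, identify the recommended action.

Soy

Row maxima: Rice=416, Canola=406, Rye=406, Corn=416, Sorghum=416, Barley=356, Soy=426
Best best-case = 426 → Soy.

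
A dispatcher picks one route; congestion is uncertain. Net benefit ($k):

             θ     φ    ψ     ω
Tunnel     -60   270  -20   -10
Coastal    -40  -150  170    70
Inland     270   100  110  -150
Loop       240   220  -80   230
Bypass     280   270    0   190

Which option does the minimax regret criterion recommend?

Bypass

Column bests: θ=280, φ=270, ψ=170, ω=230.
Tunnel regrets: 340, 0, 190, 240 → max 340
Coastal regrets: 320, 420, 0, 160 → max 420
Inland regrets: 10, 170, 60, 380 → max 380
Loop regrets: 40, 50, 250, 0 → max 250
Bypass regrets: 0, 0, 170, 40 → max 170
Smallest max regret = 170 → Bypass.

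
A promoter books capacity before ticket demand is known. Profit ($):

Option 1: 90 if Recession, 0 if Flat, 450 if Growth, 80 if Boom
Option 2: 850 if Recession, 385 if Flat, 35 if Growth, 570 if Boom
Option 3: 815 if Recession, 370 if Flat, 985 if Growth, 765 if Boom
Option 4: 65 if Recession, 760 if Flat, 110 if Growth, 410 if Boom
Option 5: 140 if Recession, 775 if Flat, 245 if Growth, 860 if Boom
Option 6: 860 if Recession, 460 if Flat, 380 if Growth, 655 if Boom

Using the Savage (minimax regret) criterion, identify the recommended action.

Column bests: Recession=860, Flat=775, Growth=985, Boom=860.
Option 1 regrets: 770, 775, 535, 780 → max 780
Option 2 regrets: 10, 390, 950, 290 → max 950
Option 3 regrets: 45, 405, 0, 95 → max 405
Option 4 regrets: 795, 15, 875, 450 → max 875
Option 5 regrets: 720, 0, 740, 0 → max 740
Option 6 regrets: 0, 315, 605, 205 → max 605
Smallest max regret = 405 → Option 3.

Option 3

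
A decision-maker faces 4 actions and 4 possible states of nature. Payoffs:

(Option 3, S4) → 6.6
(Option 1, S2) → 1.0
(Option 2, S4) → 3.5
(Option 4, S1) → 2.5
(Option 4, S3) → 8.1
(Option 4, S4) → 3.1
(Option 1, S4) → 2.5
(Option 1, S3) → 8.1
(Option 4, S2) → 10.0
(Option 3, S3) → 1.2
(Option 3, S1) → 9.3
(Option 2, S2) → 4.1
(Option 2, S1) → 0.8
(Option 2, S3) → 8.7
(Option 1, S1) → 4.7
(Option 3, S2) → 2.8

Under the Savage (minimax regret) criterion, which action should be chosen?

Column bests: S1=9.3, S2=10.0, S3=8.7, S4=6.6.
Option 1 regrets: 4.6, 9.0, 0.6, 4.1 → max 9.0
Option 2 regrets: 8.5, 5.9, 0.0, 3.1 → max 8.5
Option 3 regrets: 0.0, 7.2, 7.5, 0.0 → max 7.5
Option 4 regrets: 6.8, 0.0, 0.6, 3.5 → max 6.8
Smallest max regret = 6.8 → Option 4.

Option 4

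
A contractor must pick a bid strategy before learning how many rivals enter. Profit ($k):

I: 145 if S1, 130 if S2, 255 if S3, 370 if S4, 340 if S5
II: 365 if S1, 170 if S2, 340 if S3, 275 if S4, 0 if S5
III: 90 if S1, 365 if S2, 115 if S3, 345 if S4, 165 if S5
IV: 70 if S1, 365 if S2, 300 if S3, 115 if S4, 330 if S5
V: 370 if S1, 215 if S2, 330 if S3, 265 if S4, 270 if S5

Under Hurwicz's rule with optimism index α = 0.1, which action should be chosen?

V

I: 0.1·370 + 0.9·130 = 154
II: 0.1·365 + 0.9·0 = 36.5
III: 0.1·365 + 0.9·90 = 117.5
IV: 0.1·365 + 0.9·70 = 99.5
V: 0.1·370 + 0.9·215 = 230.5
Highest Hurwicz score = 230.5 → V.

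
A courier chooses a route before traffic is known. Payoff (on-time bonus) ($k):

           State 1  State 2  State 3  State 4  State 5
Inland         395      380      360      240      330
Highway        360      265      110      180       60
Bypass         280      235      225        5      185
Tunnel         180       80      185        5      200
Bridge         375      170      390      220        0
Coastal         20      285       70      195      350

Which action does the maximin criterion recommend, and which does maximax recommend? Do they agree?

Row minima: Inland=240, Highway=60, Bypass=5, Tunnel=5, Bridge=0, Coastal=20
Best worst-case = 240 → Inland.
Row maxima: Inland=395, Highway=360, Bypass=280, Tunnel=200, Bridge=390, Coastal=350
Best best-case = 395 → Inland.

maximin → Inland; maximax → Inland (agree)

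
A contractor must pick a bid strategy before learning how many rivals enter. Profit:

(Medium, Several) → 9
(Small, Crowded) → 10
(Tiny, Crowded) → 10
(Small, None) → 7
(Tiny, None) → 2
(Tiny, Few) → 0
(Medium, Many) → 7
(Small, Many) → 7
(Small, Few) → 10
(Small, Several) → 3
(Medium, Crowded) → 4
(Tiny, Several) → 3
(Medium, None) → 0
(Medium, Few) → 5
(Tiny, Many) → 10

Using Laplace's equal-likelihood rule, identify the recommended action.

Row averages: Tiny=5, Small=7.4, Medium=5
Highest average = 7.4 → Small.

Small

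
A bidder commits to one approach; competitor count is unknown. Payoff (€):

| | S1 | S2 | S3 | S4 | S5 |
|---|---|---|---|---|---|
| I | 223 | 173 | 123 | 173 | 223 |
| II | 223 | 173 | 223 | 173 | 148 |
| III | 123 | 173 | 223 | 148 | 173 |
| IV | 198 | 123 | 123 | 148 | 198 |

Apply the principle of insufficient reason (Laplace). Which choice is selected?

II

Row averages: I=183, II=188, III=168, IV=158
Highest average = 188 → II.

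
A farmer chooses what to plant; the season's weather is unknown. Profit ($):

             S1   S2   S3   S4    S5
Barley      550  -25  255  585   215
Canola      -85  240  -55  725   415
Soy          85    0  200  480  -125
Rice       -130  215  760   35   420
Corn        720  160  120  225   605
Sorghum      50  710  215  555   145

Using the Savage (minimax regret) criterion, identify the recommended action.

Corn

Column bests: S1=720, S2=710, S3=760, S4=725, S5=605.
Barley regrets: 170, 735, 505, 140, 390 → max 735
Canola regrets: 805, 470, 815, 0, 190 → max 815
Soy regrets: 635, 710, 560, 245, 730 → max 730
Rice regrets: 850, 495, 0, 690, 185 → max 850
Corn regrets: 0, 550, 640, 500, 0 → max 640
Sorghum regrets: 670, 0, 545, 170, 460 → max 670
Smallest max regret = 640 → Corn.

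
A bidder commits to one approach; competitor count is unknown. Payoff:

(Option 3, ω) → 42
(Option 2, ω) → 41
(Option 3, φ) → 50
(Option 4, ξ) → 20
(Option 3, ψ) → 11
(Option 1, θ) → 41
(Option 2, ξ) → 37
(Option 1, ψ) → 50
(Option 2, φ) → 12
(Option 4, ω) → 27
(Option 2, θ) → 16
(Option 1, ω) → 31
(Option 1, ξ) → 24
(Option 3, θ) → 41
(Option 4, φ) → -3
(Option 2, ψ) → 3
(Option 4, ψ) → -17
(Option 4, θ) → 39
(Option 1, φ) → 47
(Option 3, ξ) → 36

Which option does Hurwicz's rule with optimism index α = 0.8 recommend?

Option 1: 0.8·50 + 0.2·24 = 44.8
Option 2: 0.8·41 + 0.2·3 = 33.4
Option 3: 0.8·50 + 0.2·11 = 42.2
Option 4: 0.8·39 + 0.2·(-17) = 27.8
Highest Hurwicz score = 44.8 → Option 1.

Option 1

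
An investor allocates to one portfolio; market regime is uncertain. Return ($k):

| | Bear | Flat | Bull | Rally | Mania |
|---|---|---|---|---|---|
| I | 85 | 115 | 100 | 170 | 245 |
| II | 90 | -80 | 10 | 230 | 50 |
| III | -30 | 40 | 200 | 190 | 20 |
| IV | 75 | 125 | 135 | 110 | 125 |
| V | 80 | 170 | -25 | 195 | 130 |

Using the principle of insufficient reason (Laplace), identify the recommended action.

I

Row averages: I=143, II=60, III=84, IV=114, V=110
Highest average = 143 → I.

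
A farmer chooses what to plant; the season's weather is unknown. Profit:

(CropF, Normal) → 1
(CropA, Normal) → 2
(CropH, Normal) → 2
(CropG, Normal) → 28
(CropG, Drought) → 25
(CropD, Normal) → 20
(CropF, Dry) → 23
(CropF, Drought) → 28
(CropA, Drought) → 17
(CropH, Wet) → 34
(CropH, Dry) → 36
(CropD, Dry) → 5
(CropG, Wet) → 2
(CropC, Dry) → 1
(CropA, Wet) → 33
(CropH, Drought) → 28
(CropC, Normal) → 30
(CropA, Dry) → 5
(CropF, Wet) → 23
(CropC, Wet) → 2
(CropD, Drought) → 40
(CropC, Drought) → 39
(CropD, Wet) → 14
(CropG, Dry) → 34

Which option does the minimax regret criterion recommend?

Column bests: Drought=40, Dry=36, Normal=30, Wet=34.
CropF regrets: 12, 13, 29, 11 → max 29
CropA regrets: 23, 31, 28, 1 → max 31
CropC regrets: 1, 35, 0, 32 → max 35
CropH regrets: 12, 0, 28, 0 → max 28
CropG regrets: 15, 2, 2, 32 → max 32
CropD regrets: 0, 31, 10, 20 → max 31
Smallest max regret = 28 → CropH.

CropH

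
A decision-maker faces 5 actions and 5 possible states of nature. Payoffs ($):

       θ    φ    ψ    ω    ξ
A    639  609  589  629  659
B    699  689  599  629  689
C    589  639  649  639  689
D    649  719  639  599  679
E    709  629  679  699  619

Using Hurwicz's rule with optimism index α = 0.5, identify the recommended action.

E

A: 0.5·659 + 0.5·589 = 624
B: 0.5·699 + 0.5·599 = 649
C: 0.5·689 + 0.5·589 = 639
D: 0.5·719 + 0.5·599 = 659
E: 0.5·709 + 0.5·619 = 664
Highest Hurwicz score = 664 → E.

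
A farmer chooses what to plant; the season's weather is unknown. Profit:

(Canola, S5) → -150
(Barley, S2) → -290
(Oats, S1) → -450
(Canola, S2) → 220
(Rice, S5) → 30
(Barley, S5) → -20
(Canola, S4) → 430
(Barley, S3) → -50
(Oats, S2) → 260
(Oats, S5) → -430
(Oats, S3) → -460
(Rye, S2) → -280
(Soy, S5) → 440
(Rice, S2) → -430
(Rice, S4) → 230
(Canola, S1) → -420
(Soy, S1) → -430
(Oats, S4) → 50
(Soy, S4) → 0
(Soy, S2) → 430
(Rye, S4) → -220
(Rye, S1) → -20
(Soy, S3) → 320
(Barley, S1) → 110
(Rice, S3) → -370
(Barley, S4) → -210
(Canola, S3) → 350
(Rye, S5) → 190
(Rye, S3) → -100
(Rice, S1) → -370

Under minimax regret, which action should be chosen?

Column bests: S1=110, S2=430, S3=350, S4=430, S5=440.
Soy regrets: 540, 0, 30, 430, 0 → max 540
Rice regrets: 480, 860, 720, 200, 410 → max 860
Barley regrets: 0, 720, 400, 640, 460 → max 720
Oats regrets: 560, 170, 810, 380, 870 → max 870
Rye regrets: 130, 710, 450, 650, 250 → max 710
Canola regrets: 530, 210, 0, 0, 590 → max 590
Smallest max regret = 540 → Soy.

Soy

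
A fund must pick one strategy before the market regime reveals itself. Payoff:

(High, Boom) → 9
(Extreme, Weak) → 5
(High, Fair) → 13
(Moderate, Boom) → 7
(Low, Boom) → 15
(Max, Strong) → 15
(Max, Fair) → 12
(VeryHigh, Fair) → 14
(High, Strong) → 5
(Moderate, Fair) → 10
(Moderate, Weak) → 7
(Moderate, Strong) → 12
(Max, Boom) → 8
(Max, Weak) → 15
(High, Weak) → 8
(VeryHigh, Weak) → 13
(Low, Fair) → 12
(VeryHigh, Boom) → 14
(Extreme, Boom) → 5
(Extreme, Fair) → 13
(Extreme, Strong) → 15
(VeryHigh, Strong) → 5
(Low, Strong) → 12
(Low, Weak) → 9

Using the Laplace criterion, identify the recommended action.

Row averages: Low=12, Moderate=9, High=8.75, VeryHigh=11.5, Extreme=9.5, Max=12.5
Highest average = 12.5 → Max.

Max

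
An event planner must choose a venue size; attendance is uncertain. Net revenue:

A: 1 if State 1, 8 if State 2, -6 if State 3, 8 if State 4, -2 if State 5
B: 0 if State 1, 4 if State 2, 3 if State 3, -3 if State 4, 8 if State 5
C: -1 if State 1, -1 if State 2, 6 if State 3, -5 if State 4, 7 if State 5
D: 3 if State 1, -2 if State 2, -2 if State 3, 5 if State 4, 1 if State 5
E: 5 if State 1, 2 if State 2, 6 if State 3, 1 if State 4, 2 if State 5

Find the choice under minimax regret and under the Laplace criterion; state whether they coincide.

Column bests: State 1=5, State 2=8, State 3=6, State 4=8, State 5=8.
A regrets: 4, 0, 12, 0, 10 → max 12
B regrets: 5, 4, 3, 11, 0 → max 11
C regrets: 6, 9, 0, 13, 1 → max 13
D regrets: 2, 10, 8, 3, 7 → max 10
E regrets: 0, 6, 0, 7, 6 → max 7
Smallest max regret = 7 → E.
Row averages: A=1.8, B=2.4, C=1.2, D=1, E=3.2
Highest average = 3.2 → E.

minimax regret → E; laplace → E (agree)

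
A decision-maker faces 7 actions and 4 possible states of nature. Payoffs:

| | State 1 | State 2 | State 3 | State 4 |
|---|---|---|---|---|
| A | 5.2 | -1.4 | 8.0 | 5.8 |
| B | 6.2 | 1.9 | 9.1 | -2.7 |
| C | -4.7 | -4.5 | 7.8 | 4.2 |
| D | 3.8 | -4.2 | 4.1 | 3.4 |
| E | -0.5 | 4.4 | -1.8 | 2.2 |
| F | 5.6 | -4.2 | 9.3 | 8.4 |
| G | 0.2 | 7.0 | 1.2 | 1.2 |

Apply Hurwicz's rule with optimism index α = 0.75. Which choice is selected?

B

A: 0.75·8.0 + 0.25·(-1.4) = 5.65
B: 0.75·9.1 + 0.25·(-2.7) = 6.15
C: 0.75·7.8 + 0.25·(-4.7) = 4.675
D: 0.75·4.1 + 0.25·(-4.2) = 2.025
E: 0.75·4.4 + 0.25·(-1.8) = 2.85
F: 0.75·9.3 + 0.25·(-4.2) = 5.925
G: 0.75·7.0 + 0.25·0.2 = 5.3
Highest Hurwicz score = 6.15 → B.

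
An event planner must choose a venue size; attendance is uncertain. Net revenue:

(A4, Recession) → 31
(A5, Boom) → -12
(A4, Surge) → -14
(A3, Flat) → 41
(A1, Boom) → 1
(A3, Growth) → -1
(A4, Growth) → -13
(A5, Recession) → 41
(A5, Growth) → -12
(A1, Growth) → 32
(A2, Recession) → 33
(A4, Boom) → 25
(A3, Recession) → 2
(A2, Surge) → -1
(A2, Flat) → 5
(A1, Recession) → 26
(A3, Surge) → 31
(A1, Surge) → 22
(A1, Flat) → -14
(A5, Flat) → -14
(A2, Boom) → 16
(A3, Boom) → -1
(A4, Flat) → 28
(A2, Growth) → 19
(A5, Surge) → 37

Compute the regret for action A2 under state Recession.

Best payoff under Recession is 41.
Regret = 41 − 33 = 8.

8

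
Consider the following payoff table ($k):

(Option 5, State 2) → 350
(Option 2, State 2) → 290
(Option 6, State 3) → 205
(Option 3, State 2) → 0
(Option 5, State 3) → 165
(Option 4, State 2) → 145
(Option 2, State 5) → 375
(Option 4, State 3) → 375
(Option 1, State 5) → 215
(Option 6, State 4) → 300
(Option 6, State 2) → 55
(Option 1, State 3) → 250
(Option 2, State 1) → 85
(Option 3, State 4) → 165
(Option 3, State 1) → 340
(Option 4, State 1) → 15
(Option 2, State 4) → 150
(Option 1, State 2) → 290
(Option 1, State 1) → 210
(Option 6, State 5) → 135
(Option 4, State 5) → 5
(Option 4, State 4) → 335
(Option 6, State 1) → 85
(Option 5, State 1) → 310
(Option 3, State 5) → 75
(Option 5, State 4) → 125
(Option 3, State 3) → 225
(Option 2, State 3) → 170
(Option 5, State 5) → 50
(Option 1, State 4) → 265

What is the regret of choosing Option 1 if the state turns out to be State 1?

Best payoff under State 1 is 340.
Regret = 340 − 210 = 130.

130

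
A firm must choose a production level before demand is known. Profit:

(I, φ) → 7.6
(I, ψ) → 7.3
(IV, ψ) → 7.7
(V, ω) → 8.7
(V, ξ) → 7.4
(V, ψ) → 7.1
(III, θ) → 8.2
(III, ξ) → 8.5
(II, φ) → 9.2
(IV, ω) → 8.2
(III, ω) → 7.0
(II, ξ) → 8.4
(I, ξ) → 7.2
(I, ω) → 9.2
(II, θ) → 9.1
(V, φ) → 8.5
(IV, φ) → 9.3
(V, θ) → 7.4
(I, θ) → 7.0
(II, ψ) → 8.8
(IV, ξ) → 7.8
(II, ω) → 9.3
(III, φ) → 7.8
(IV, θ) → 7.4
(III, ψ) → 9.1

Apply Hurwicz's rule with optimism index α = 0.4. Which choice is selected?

I: 0.4·9.2 + 0.6·7.0 = 7.88
II: 0.4·9.3 + 0.6·8.4 = 8.76
III: 0.4·9.1 + 0.6·7.0 = 7.84
IV: 0.4·9.3 + 0.6·7.4 = 8.16
V: 0.4·8.7 + 0.6·7.1 = 7.74
Highest Hurwicz score = 8.76 → II.

II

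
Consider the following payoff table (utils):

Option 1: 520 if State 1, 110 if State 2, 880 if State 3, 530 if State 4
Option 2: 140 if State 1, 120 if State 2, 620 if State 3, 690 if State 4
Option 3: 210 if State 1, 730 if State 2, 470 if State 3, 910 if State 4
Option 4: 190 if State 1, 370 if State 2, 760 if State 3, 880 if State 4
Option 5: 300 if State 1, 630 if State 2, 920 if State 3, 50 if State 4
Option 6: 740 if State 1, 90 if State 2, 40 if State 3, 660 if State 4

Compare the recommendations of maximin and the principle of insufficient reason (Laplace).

maximin → Option 3; laplace → Option 3 (agree)

Row minima: Option 1=110, Option 2=120, Option 3=210, Option 4=190, Option 5=50, Option 6=40
Best worst-case = 210 → Option 3.
Row averages: Option 1=510, Option 2=392.5, Option 3=580, Option 4=550, Option 5=475, Option 6=382.5
Highest average = 580 → Option 3.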